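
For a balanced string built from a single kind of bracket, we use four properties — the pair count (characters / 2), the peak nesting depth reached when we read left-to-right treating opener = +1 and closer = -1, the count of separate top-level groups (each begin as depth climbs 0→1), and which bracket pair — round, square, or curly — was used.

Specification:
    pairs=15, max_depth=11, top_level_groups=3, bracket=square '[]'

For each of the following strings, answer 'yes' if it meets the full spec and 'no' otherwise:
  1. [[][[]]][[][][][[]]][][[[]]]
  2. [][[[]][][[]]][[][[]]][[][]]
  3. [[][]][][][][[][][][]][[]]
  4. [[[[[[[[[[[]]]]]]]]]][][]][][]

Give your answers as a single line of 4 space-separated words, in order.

Answer: no no no yes

Derivation:
String 1 '[[][[]]][[][][][[]]][][[[]]]': depth seq [1 2 1 2 3 2 1 0 1 2 1 2 1 2 1 2 3 2 1 0 1 0 1 2 3 2 1 0]
  -> pairs=14 depth=3 groups=4 -> no
String 2 '[][[[]][][[]]][[][[]]][[][]]': depth seq [1 0 1 2 3 2 1 2 1 2 3 2 1 0 1 2 1 2 3 2 1 0 1 2 1 2 1 0]
  -> pairs=14 depth=3 groups=4 -> no
String 3 '[[][]][][][][[][][][]][[]]': depth seq [1 2 1 2 1 0 1 0 1 0 1 0 1 2 1 2 1 2 1 2 1 0 1 2 1 0]
  -> pairs=13 depth=2 groups=6 -> no
String 4 '[[[[[[[[[[[]]]]]]]]]][][]][][]': depth seq [1 2 3 4 5 6 7 8 9 10 11 10 9 8 7 6 5 4 3 2 1 2 1 2 1 0 1 0 1 0]
  -> pairs=15 depth=11 groups=3 -> yes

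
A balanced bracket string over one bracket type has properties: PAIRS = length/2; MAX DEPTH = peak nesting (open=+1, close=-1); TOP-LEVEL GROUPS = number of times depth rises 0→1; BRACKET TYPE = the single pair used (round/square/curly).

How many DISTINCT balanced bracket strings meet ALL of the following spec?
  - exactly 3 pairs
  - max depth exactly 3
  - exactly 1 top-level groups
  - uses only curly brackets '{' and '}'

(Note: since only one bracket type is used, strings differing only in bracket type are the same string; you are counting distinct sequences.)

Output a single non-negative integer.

Answer: 1

Derivation:
Spec: pairs=3 depth=3 groups=1
Count(depth <= 3) = 2
Count(depth <= 2) = 1
Count(depth == 3) = 2 - 1 = 1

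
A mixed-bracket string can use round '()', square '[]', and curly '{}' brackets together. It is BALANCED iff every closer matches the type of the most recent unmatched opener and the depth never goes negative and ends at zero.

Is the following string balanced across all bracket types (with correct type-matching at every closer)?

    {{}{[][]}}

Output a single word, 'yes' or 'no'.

pos 0: push '{'; stack = {
pos 1: push '{'; stack = {{
pos 2: '}' matches '{'; pop; stack = {
pos 3: push '{'; stack = {{
pos 4: push '['; stack = {{[
pos 5: ']' matches '['; pop; stack = {{
pos 6: push '['; stack = {{[
pos 7: ']' matches '['; pop; stack = {{
pos 8: '}' matches '{'; pop; stack = {
pos 9: '}' matches '{'; pop; stack = (empty)
end: stack empty → VALID
Verdict: properly nested → yes

Answer: yes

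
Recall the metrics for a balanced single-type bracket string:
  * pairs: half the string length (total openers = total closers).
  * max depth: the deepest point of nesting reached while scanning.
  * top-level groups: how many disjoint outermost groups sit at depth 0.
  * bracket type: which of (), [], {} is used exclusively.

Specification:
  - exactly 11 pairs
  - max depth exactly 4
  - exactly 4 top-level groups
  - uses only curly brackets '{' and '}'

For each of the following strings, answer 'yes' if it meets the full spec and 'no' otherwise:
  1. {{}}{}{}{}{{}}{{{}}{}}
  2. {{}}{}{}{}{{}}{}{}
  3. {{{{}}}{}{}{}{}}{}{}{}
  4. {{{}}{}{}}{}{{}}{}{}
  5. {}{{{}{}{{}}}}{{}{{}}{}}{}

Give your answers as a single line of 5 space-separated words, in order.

String 1 '{{}}{}{}{}{{}}{{{}}{}}': depth seq [1 2 1 0 1 0 1 0 1 0 1 2 1 0 1 2 3 2 1 2 1 0]
  -> pairs=11 depth=3 groups=6 -> no
String 2 '{{}}{}{}{}{{}}{}{}': depth seq [1 2 1 0 1 0 1 0 1 0 1 2 1 0 1 0 1 0]
  -> pairs=9 depth=2 groups=7 -> no
String 3 '{{{{}}}{}{}{}{}}{}{}{}': depth seq [1 2 3 4 3 2 1 2 1 2 1 2 1 2 1 0 1 0 1 0 1 0]
  -> pairs=11 depth=4 groups=4 -> yes
String 4 '{{{}}{}{}}{}{{}}{}{}': depth seq [1 2 3 2 1 2 1 2 1 0 1 0 1 2 1 0 1 0 1 0]
  -> pairs=10 depth=3 groups=5 -> no
String 5 '{}{{{}{}{{}}}}{{}{{}}{}}{}': depth seq [1 0 1 2 3 2 3 2 3 4 3 2 1 0 1 2 1 2 3 2 1 2 1 0 1 0]
  -> pairs=13 depth=4 groups=4 -> no

Answer: no no yes no no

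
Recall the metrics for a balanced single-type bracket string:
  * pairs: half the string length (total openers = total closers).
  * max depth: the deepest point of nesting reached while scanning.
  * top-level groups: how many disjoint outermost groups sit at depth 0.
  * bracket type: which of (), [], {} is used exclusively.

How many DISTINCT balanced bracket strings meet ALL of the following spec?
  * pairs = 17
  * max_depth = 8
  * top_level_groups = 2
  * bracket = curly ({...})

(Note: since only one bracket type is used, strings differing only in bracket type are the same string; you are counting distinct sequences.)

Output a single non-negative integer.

Spec: pairs=17 depth=8 groups=2
Count(depth <= 8) = 32703822
Count(depth <= 7) = 28625984
Count(depth == 8) = 32703822 - 28625984 = 4077838

Answer: 4077838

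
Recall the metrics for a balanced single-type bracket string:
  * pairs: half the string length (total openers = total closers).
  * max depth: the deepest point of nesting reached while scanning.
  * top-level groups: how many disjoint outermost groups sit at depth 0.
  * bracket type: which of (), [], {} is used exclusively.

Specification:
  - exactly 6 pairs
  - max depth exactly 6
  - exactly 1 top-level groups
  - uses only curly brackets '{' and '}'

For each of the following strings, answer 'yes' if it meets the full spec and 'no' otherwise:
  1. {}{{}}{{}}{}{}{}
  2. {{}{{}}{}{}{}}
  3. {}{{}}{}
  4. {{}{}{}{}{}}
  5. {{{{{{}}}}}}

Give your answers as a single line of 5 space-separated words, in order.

Answer: no no no no yes

Derivation:
String 1 '{}{{}}{{}}{}{}{}': depth seq [1 0 1 2 1 0 1 2 1 0 1 0 1 0 1 0]
  -> pairs=8 depth=2 groups=6 -> no
String 2 '{{}{{}}{}{}{}}': depth seq [1 2 1 2 3 2 1 2 1 2 1 2 1 0]
  -> pairs=7 depth=3 groups=1 -> no
String 3 '{}{{}}{}': depth seq [1 0 1 2 1 0 1 0]
  -> pairs=4 depth=2 groups=3 -> no
String 4 '{{}{}{}{}{}}': depth seq [1 2 1 2 1 2 1 2 1 2 1 0]
  -> pairs=6 depth=2 groups=1 -> no
String 5 '{{{{{{}}}}}}': depth seq [1 2 3 4 5 6 5 4 3 2 1 0]
  -> pairs=6 depth=6 groups=1 -> yes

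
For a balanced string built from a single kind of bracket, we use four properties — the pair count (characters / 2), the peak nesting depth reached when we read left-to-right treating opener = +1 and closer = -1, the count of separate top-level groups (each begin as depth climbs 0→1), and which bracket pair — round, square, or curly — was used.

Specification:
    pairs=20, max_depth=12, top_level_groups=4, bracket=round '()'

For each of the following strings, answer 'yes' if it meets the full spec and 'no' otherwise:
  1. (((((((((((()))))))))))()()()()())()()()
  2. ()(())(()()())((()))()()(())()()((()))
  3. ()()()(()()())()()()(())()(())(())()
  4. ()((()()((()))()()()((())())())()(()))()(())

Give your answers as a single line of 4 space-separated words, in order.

String 1 '(((((((((((()))))))))))()()()()())()()()': depth seq [1 2 3 4 5 6 7 8 9 10 11 12 11 10 9 8 7 6 5 4 3 2 1 2 1 2 1 2 1 2 1 2 1 0 1 0 1 0 1 0]
  -> pairs=20 depth=12 groups=4 -> yes
String 2 '()(())(()()())((()))()()(())()()((()))': depth seq [1 0 1 2 1 0 1 2 1 2 1 2 1 0 1 2 3 2 1 0 1 0 1 0 1 2 1 0 1 0 1 0 1 2 3 2 1 0]
  -> pairs=19 depth=3 groups=10 -> no
String 3 '()()()(()()())()()()(())()(())(())()': depth seq [1 0 1 0 1 0 1 2 1 2 1 2 1 0 1 0 1 0 1 0 1 2 1 0 1 0 1 2 1 0 1 2 1 0 1 0]
  -> pairs=18 depth=2 groups=12 -> no
String 4 '()((()()((()))()()()((())())())()(()))()(())': depth seq [1 0 1 2 3 2 3 2 3 4 5 4 3 2 3 2 3 2 3 2 3 4 5 4 3 4 3 2 3 2 1 2 1 2 3 2 1 0 1 0 1 2 1 0]
  -> pairs=22 depth=5 groups=4 -> no

Answer: yes no no no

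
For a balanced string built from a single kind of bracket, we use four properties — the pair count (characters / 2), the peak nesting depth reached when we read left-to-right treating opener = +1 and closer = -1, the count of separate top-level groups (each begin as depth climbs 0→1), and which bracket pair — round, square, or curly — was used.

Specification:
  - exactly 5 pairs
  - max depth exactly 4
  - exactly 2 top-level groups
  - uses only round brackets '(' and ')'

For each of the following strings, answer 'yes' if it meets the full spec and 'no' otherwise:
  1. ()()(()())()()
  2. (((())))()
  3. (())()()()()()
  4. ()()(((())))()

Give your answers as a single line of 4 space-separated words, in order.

Answer: no yes no no

Derivation:
String 1 '()()(()())()()': depth seq [1 0 1 0 1 2 1 2 1 0 1 0 1 0]
  -> pairs=7 depth=2 groups=5 -> no
String 2 '(((())))()': depth seq [1 2 3 4 3 2 1 0 1 0]
  -> pairs=5 depth=4 groups=2 -> yes
String 3 '(())()()()()()': depth seq [1 2 1 0 1 0 1 0 1 0 1 0 1 0]
  -> pairs=7 depth=2 groups=6 -> no
String 4 '()()(((())))()': depth seq [1 0 1 0 1 2 3 4 3 2 1 0 1 0]
  -> pairs=7 depth=4 groups=4 -> no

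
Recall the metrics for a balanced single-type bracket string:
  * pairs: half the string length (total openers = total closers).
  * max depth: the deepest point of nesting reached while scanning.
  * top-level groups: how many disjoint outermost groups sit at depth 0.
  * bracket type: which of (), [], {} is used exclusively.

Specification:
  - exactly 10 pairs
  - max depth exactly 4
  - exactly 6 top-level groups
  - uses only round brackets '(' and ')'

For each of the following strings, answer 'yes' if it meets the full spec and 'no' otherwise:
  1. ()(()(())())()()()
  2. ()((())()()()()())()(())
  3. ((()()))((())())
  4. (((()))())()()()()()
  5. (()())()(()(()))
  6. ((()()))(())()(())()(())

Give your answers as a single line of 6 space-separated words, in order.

Answer: no no no yes no no

Derivation:
String 1 '()(()(())())()()()': depth seq [1 0 1 2 1 2 3 2 1 2 1 0 1 0 1 0 1 0]
  -> pairs=9 depth=3 groups=5 -> no
String 2 '()((())()()()()())()(())': depth seq [1 0 1 2 3 2 1 2 1 2 1 2 1 2 1 2 1 0 1 0 1 2 1 0]
  -> pairs=12 depth=3 groups=4 -> no
String 3 '((()()))((())())': depth seq [1 2 3 2 3 2 1 0 1 2 3 2 1 2 1 0]
  -> pairs=8 depth=3 groups=2 -> no
String 4 '(((()))())()()()()()': depth seq [1 2 3 4 3 2 1 2 1 0 1 0 1 0 1 0 1 0 1 0]
  -> pairs=10 depth=4 groups=6 -> yes
String 5 '(()())()(()(()))': depth seq [1 2 1 2 1 0 1 0 1 2 1 2 3 2 1 0]
  -> pairs=8 depth=3 groups=3 -> no
String 6 '((()()))(())()(())()(())': depth seq [1 2 3 2 3 2 1 0 1 2 1 0 1 0 1 2 1 0 1 0 1 2 1 0]
  -> pairs=12 depth=3 groups=6 -> no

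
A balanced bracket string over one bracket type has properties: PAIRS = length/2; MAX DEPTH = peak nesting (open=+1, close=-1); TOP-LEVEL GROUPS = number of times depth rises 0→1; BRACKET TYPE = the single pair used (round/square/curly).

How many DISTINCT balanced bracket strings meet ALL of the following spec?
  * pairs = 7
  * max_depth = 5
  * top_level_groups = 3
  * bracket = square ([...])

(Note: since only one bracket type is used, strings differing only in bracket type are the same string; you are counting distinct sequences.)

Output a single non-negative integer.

Answer: 3

Derivation:
Spec: pairs=7 depth=5 groups=3
Count(depth <= 5) = 90
Count(depth <= 4) = 87
Count(depth == 5) = 90 - 87 = 3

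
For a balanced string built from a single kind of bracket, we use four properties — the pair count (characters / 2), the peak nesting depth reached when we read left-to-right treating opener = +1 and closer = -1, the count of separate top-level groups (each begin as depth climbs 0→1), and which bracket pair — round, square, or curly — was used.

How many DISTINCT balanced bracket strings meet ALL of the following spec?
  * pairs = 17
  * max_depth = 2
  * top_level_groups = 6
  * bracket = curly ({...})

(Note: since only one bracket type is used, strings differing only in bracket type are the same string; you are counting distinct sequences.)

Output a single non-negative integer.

Answer: 4368

Derivation:
Spec: pairs=17 depth=2 groups=6
Count(depth <= 2) = 4368
Count(depth <= 1) = 0
Count(depth == 2) = 4368 - 0 = 4368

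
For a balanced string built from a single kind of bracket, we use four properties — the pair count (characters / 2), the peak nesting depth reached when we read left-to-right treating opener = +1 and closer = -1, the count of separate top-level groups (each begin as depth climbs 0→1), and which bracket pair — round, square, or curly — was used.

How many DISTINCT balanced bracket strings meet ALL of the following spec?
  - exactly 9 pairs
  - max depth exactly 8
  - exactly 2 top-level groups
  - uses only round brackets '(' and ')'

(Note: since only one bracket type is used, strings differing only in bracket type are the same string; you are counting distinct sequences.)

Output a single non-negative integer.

Spec: pairs=9 depth=8 groups=2
Count(depth <= 8) = 1430
Count(depth <= 7) = 1428
Count(depth == 8) = 1430 - 1428 = 2

Answer: 2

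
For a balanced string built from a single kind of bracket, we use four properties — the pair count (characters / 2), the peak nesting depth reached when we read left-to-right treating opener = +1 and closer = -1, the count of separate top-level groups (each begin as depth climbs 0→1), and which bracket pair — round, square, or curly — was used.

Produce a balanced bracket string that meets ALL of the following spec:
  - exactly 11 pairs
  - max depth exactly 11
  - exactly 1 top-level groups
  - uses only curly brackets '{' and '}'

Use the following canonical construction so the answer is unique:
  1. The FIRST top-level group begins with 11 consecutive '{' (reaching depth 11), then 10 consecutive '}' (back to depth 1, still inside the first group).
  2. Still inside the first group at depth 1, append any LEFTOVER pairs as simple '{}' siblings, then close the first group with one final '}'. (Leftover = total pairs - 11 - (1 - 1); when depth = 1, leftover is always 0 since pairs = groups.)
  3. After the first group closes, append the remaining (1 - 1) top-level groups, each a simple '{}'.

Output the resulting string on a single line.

Answer: {{{{{{{{{{{}}}}}}}}}}}

Derivation:
Spec: pairs=11 depth=11 groups=1
Leftover pairs = 11 - 11 - (1-1) = 0
First group: deep chain of depth 11 + 0 sibling pairs
Remaining 0 groups: simple '{}' each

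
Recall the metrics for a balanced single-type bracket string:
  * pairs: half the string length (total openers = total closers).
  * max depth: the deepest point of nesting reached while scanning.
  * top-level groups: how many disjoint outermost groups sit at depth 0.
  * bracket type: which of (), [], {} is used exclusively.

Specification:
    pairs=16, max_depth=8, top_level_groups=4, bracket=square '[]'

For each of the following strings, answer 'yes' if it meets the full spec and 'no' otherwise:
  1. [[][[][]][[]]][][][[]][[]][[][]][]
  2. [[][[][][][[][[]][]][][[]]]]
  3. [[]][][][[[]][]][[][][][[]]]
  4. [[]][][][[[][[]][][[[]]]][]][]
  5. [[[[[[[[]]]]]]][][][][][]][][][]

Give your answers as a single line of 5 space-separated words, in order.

Answer: no no no no yes

Derivation:
String 1 '[[][[][]][[]]][][][[]][[]][[][]][]': depth seq [1 2 1 2 3 2 3 2 1 2 3 2 1 0 1 0 1 0 1 2 1 0 1 2 1 0 1 2 1 2 1 0 1 0]
  -> pairs=17 depth=3 groups=7 -> no
String 2 '[[][[][][][[][[]][]][][[]]]]': depth seq [1 2 1 2 3 2 3 2 3 2 3 4 3 4 5 4 3 4 3 2 3 2 3 4 3 2 1 0]
  -> pairs=14 depth=5 groups=1 -> no
String 3 '[[]][][][[[]][]][[][][][[]]]': depth seq [1 2 1 0 1 0 1 0 1 2 3 2 1 2 1 0 1 2 1 2 1 2 1 2 3 2 1 0]
  -> pairs=14 depth=3 groups=5 -> no
String 4 '[[]][][][[[][[]][][[[]]]][]][]': depth seq [1 2 1 0 1 0 1 0 1 2 3 2 3 4 3 2 3 2 3 4 5 4 3 2 1 2 1 0 1 0]
  -> pairs=15 depth=5 groups=5 -> no
String 5 '[[[[[[[[]]]]]]][][][][][]][][][]': depth seq [1 2 3 4 5 6 7 8 7 6 5 4 3 2 1 2 1 2 1 2 1 2 1 2 1 0 1 0 1 0 1 0]
  -> pairs=16 depth=8 groups=4 -> yes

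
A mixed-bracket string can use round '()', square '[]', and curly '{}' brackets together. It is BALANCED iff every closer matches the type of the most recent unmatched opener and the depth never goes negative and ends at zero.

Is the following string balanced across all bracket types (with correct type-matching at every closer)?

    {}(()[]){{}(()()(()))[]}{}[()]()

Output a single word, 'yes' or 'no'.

Answer: yes

Derivation:
pos 0: push '{'; stack = {
pos 1: '}' matches '{'; pop; stack = (empty)
pos 2: push '('; stack = (
pos 3: push '('; stack = ((
pos 4: ')' matches '('; pop; stack = (
pos 5: push '['; stack = ([
pos 6: ']' matches '['; pop; stack = (
pos 7: ')' matches '('; pop; stack = (empty)
pos 8: push '{'; stack = {
pos 9: push '{'; stack = {{
pos 10: '}' matches '{'; pop; stack = {
pos 11: push '('; stack = {(
pos 12: push '('; stack = {((
pos 13: ')' matches '('; pop; stack = {(
pos 14: push '('; stack = {((
pos 15: ')' matches '('; pop; stack = {(
pos 16: push '('; stack = {((
pos 17: push '('; stack = {(((
pos 18: ')' matches '('; pop; stack = {((
pos 19: ')' matches '('; pop; stack = {(
pos 20: ')' matches '('; pop; stack = {
pos 21: push '['; stack = {[
pos 22: ']' matches '['; pop; stack = {
pos 23: '}' matches '{'; pop; stack = (empty)
pos 24: push '{'; stack = {
pos 25: '}' matches '{'; pop; stack = (empty)
pos 26: push '['; stack = [
pos 27: push '('; stack = [(
pos 28: ')' matches '('; pop; stack = [
pos 29: ']' matches '['; pop; stack = (empty)
pos 30: push '('; stack = (
pos 31: ')' matches '('; pop; stack = (empty)
end: stack empty → VALID
Verdict: properly nested → yes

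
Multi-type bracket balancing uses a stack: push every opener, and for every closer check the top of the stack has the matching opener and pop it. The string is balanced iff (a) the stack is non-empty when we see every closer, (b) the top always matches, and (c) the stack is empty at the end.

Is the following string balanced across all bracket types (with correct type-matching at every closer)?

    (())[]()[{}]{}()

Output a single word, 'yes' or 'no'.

Answer: yes

Derivation:
pos 0: push '('; stack = (
pos 1: push '('; stack = ((
pos 2: ')' matches '('; pop; stack = (
pos 3: ')' matches '('; pop; stack = (empty)
pos 4: push '['; stack = [
pos 5: ']' matches '['; pop; stack = (empty)
pos 6: push '('; stack = (
pos 7: ')' matches '('; pop; stack = (empty)
pos 8: push '['; stack = [
pos 9: push '{'; stack = [{
pos 10: '}' matches '{'; pop; stack = [
pos 11: ']' matches '['; pop; stack = (empty)
pos 12: push '{'; stack = {
pos 13: '}' matches '{'; pop; stack = (empty)
pos 14: push '('; stack = (
pos 15: ')' matches '('; pop; stack = (empty)
end: stack empty → VALID
Verdict: properly nested → yes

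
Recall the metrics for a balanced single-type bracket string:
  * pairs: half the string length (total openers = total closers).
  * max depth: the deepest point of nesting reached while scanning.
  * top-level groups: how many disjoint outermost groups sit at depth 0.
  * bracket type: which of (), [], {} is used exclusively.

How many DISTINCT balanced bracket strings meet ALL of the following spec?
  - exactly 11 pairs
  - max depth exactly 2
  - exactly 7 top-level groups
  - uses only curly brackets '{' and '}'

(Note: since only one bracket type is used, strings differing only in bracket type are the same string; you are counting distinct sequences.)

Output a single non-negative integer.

Spec: pairs=11 depth=2 groups=7
Count(depth <= 2) = 210
Count(depth <= 1) = 0
Count(depth == 2) = 210 - 0 = 210

Answer: 210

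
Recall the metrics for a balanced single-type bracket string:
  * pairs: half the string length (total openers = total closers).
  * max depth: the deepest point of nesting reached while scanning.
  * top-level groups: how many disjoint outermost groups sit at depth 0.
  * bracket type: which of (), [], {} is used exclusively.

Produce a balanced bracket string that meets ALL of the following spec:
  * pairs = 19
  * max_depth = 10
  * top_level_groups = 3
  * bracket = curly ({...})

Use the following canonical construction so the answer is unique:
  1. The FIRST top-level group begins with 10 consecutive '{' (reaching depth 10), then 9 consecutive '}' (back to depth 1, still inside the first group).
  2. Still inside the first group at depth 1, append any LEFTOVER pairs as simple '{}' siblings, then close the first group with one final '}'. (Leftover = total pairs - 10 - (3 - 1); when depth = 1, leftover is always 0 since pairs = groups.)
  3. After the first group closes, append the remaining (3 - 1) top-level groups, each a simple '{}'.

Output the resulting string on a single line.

Spec: pairs=19 depth=10 groups=3
Leftover pairs = 19 - 10 - (3-1) = 7
First group: deep chain of depth 10 + 7 sibling pairs
Remaining 2 groups: simple '{}' each

Answer: {{{{{{{{{{}}}}}}}}}{}{}{}{}{}{}{}}{}{}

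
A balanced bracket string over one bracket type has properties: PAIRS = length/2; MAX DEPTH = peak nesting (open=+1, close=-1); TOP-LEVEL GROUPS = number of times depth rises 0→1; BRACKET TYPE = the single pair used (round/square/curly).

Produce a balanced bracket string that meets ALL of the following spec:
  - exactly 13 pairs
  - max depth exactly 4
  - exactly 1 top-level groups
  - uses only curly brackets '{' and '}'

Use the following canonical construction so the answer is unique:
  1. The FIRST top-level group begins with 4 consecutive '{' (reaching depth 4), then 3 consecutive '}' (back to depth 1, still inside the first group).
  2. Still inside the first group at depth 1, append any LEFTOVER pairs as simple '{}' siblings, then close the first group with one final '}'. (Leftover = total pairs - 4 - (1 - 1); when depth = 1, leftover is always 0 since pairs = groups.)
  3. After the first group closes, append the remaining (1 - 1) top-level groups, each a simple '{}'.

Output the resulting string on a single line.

Spec: pairs=13 depth=4 groups=1
Leftover pairs = 13 - 4 - (1-1) = 9
First group: deep chain of depth 4 + 9 sibling pairs
Remaining 0 groups: simple '{}' each

Answer: {{{{}}}{}{}{}{}{}{}{}{}{}}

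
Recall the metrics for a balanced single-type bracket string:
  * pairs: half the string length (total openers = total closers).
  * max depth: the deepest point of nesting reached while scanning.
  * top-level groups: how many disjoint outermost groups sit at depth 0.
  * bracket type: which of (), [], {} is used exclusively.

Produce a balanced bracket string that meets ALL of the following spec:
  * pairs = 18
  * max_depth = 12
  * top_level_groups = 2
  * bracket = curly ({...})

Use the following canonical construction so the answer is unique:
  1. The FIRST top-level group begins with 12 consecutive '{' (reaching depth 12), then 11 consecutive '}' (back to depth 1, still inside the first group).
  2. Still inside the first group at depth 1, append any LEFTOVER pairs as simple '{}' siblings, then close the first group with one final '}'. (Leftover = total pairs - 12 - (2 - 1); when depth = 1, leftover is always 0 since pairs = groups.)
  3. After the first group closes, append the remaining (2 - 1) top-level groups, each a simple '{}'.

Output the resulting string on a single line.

Answer: {{{{{{{{{{{{}}}}}}}}}}}{}{}{}{}{}}{}

Derivation:
Spec: pairs=18 depth=12 groups=2
Leftover pairs = 18 - 12 - (2-1) = 5
First group: deep chain of depth 12 + 5 sibling pairs
Remaining 1 groups: simple '{}' each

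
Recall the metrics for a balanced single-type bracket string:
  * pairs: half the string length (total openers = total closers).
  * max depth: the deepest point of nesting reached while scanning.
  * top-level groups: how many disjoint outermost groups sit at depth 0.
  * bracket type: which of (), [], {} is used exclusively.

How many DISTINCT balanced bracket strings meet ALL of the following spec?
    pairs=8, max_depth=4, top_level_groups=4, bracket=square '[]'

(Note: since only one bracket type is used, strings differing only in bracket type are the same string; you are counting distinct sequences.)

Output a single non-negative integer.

Answer: 32

Derivation:
Spec: pairs=8 depth=4 groups=4
Count(depth <= 4) = 161
Count(depth <= 3) = 129
Count(depth == 4) = 161 - 129 = 32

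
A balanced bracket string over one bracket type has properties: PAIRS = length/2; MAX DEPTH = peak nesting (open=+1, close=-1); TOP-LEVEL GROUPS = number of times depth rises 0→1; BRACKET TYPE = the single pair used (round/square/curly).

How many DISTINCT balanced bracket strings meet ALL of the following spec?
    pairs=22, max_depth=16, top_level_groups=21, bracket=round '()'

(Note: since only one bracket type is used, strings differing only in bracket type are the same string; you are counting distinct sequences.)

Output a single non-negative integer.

Spec: pairs=22 depth=16 groups=21
Count(depth <= 16) = 21
Count(depth <= 15) = 21
Count(depth == 16) = 21 - 21 = 0

Answer: 0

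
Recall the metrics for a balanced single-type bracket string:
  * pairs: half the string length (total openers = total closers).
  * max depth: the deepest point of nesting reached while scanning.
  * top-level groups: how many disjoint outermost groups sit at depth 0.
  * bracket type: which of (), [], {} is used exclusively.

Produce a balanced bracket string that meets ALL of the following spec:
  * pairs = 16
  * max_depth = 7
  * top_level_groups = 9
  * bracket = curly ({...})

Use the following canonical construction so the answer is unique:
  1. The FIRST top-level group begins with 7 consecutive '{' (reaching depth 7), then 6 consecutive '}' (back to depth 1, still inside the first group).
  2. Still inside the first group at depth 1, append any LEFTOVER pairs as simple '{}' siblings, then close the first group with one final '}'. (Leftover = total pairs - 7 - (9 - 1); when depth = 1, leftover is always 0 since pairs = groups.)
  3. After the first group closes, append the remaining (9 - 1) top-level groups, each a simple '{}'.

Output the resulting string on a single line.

Answer: {{{{{{{}}}}}}{}}{}{}{}{}{}{}{}{}

Derivation:
Spec: pairs=16 depth=7 groups=9
Leftover pairs = 16 - 7 - (9-1) = 1
First group: deep chain of depth 7 + 1 sibling pairs
Remaining 8 groups: simple '{}' each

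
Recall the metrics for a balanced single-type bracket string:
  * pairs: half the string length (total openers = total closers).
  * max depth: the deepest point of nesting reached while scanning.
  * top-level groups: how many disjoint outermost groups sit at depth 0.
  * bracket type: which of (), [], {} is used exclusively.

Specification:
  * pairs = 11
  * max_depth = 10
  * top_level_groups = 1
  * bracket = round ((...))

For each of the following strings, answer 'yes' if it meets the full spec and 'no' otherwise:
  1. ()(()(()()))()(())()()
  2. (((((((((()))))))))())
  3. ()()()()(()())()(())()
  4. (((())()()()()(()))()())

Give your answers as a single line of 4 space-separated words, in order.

String 1 '()(()(()()))()(())()()': depth seq [1 0 1 2 1 2 3 2 3 2 1 0 1 0 1 2 1 0 1 0 1 0]
  -> pairs=11 depth=3 groups=6 -> no
String 2 '(((((((((()))))))))())': depth seq [1 2 3 4 5 6 7 8 9 10 9 8 7 6 5 4 3 2 1 2 1 0]
  -> pairs=11 depth=10 groups=1 -> yes
String 3 '()()()()(()())()(())()': depth seq [1 0 1 0 1 0 1 0 1 2 1 2 1 0 1 0 1 2 1 0 1 0]
  -> pairs=11 depth=2 groups=8 -> no
String 4 '(((())()()()()(()))()())': depth seq [1 2 3 4 3 2 3 2 3 2 3 2 3 2 3 4 3 2 1 2 1 2 1 0]
  -> pairs=12 depth=4 groups=1 -> no

Answer: no yes no no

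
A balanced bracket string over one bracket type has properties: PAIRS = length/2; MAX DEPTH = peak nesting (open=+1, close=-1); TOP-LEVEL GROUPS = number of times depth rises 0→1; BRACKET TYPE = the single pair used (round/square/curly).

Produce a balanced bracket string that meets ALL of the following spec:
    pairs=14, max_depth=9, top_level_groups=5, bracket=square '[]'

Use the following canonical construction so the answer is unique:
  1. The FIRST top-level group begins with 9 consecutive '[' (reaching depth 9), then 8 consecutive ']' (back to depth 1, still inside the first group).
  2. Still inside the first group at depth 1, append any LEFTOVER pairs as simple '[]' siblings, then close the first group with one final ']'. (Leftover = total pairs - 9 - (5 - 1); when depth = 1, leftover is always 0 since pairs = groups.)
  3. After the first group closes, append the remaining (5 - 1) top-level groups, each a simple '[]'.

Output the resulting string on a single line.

Answer: [[[[[[[[[]]]]]]]][]][][][][]

Derivation:
Spec: pairs=14 depth=9 groups=5
Leftover pairs = 14 - 9 - (5-1) = 1
First group: deep chain of depth 9 + 1 sibling pairs
Remaining 4 groups: simple '[]' each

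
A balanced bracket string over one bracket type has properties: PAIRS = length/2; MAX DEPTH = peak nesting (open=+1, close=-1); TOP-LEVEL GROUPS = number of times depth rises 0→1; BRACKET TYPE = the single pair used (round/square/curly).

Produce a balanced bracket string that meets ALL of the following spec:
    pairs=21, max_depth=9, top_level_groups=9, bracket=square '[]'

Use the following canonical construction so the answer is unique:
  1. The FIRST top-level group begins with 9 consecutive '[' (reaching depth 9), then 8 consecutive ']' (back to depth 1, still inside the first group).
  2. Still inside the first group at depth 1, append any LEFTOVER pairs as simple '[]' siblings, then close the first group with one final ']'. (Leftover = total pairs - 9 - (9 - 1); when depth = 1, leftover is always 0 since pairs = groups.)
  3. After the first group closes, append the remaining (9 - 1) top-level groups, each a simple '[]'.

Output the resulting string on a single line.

Answer: [[[[[[[[[]]]]]]]][][][][]][][][][][][][][]

Derivation:
Spec: pairs=21 depth=9 groups=9
Leftover pairs = 21 - 9 - (9-1) = 4
First group: deep chain of depth 9 + 4 sibling pairs
Remaining 8 groups: simple '[]' each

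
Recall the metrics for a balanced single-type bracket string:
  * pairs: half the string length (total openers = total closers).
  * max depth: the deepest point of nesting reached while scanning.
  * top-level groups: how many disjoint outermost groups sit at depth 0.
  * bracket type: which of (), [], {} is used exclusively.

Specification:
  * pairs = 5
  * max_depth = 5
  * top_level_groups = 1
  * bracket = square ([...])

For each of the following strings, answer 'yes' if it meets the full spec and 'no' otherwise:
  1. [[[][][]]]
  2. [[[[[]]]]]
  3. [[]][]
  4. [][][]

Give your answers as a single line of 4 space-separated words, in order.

String 1 '[[[][][]]]': depth seq [1 2 3 2 3 2 3 2 1 0]
  -> pairs=5 depth=3 groups=1 -> no
String 2 '[[[[[]]]]]': depth seq [1 2 3 4 5 4 3 2 1 0]
  -> pairs=5 depth=5 groups=1 -> yes
String 3 '[[]][]': depth seq [1 2 1 0 1 0]
  -> pairs=3 depth=2 groups=2 -> no
String 4 '[][][]': depth seq [1 0 1 0 1 0]
  -> pairs=3 depth=1 groups=3 -> no

Answer: no yes no no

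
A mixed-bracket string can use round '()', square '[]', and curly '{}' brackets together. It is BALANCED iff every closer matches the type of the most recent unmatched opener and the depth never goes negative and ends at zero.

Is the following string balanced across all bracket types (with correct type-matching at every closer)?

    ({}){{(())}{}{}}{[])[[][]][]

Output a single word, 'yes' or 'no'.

pos 0: push '('; stack = (
pos 1: push '{'; stack = ({
pos 2: '}' matches '{'; pop; stack = (
pos 3: ')' matches '('; pop; stack = (empty)
pos 4: push '{'; stack = {
pos 5: push '{'; stack = {{
pos 6: push '('; stack = {{(
pos 7: push '('; stack = {{((
pos 8: ')' matches '('; pop; stack = {{(
pos 9: ')' matches '('; pop; stack = {{
pos 10: '}' matches '{'; pop; stack = {
pos 11: push '{'; stack = {{
pos 12: '}' matches '{'; pop; stack = {
pos 13: push '{'; stack = {{
pos 14: '}' matches '{'; pop; stack = {
pos 15: '}' matches '{'; pop; stack = (empty)
pos 16: push '{'; stack = {
pos 17: push '['; stack = {[
pos 18: ']' matches '['; pop; stack = {
pos 19: saw closer ')' but top of stack is '{' (expected '}') → INVALID
Verdict: type mismatch at position 19: ')' closes '{' → no

Answer: no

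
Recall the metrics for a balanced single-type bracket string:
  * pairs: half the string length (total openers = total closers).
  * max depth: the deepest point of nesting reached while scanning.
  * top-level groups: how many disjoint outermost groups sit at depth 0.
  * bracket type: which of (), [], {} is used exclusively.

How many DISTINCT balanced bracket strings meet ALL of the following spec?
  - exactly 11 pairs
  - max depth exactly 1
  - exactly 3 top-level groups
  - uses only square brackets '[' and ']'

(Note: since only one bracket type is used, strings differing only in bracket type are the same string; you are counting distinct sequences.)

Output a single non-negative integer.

Spec: pairs=11 depth=1 groups=3
Count(depth <= 1) = 0
Count(depth <= 0) = 0
Count(depth == 1) = 0 - 0 = 0

Answer: 0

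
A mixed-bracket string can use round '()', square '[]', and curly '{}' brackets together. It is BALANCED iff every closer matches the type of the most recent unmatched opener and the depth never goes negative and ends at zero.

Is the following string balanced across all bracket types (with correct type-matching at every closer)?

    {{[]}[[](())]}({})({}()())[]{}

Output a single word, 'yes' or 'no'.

pos 0: push '{'; stack = {
pos 1: push '{'; stack = {{
pos 2: push '['; stack = {{[
pos 3: ']' matches '['; pop; stack = {{
pos 4: '}' matches '{'; pop; stack = {
pos 5: push '['; stack = {[
pos 6: push '['; stack = {[[
pos 7: ']' matches '['; pop; stack = {[
pos 8: push '('; stack = {[(
pos 9: push '('; stack = {[((
pos 10: ')' matches '('; pop; stack = {[(
pos 11: ')' matches '('; pop; stack = {[
pos 12: ']' matches '['; pop; stack = {
pos 13: '}' matches '{'; pop; stack = (empty)
pos 14: push '('; stack = (
pos 15: push '{'; stack = ({
pos 16: '}' matches '{'; pop; stack = (
pos 17: ')' matches '('; pop; stack = (empty)
pos 18: push '('; stack = (
pos 19: push '{'; stack = ({
pos 20: '}' matches '{'; pop; stack = (
pos 21: push '('; stack = ((
pos 22: ')' matches '('; pop; stack = (
pos 23: push '('; stack = ((
pos 24: ')' matches '('; pop; stack = (
pos 25: ')' matches '('; pop; stack = (empty)
pos 26: push '['; stack = [
pos 27: ']' matches '['; pop; stack = (empty)
pos 28: push '{'; stack = {
pos 29: '}' matches '{'; pop; stack = (empty)
end: stack empty → VALID
Verdict: properly nested → yes

Answer: yes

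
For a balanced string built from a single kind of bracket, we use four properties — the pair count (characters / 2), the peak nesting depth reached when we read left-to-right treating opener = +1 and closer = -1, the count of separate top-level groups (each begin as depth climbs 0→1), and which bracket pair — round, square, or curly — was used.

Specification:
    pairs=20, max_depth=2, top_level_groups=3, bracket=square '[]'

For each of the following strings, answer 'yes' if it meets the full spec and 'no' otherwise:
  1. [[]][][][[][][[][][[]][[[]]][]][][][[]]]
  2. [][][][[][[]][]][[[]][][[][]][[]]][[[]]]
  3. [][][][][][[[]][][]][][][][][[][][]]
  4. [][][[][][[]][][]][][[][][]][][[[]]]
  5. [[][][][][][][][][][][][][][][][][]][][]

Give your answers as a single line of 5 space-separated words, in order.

Answer: no no no no yes

Derivation:
String 1 '[[]][][][[][][[][][[]][[[]]][]][][][[]]]': depth seq [1 2 1 0 1 0 1 0 1 2 1 2 1 2 3 2 3 2 3 4 3 2 3 4 5 4 3 2 3 2 1 2 1 2 1 2 3 2 1 0]
  -> pairs=20 depth=5 groups=4 -> no
String 2 '[][][][[][[]][]][[[]][][[][]][[]]][[[]]]': depth seq [1 0 1 0 1 0 1 2 1 2 3 2 1 2 1 0 1 2 3 2 1 2 1 2 3 2 3 2 1 2 3 2 1 0 1 2 3 2 1 0]
  -> pairs=20 depth=3 groups=6 -> no
String 3 '[][][][][][[[]][][]][][][][][[][][]]': depth seq [1 0 1 0 1 0 1 0 1 0 1 2 3 2 1 2 1 2 1 0 1 0 1 0 1 0 1 0 1 2 1 2 1 2 1 0]
  -> pairs=18 depth=3 groups=11 -> no
String 4 '[][][[][][[]][][]][][[][][]][][[[]]]': depth seq [1 0 1 0 1 2 1 2 1 2 3 2 1 2 1 2 1 0 1 0 1 2 1 2 1 2 1 0 1 0 1 2 3 2 1 0]
  -> pairs=18 depth=3 groups=7 -> no
String 5 '[[][][][][][][][][][][][][][][][][]][][]': depth seq [1 2 1 2 1 2 1 2 1 2 1 2 1 2 1 2 1 2 1 2 1 2 1 2 1 2 1 2 1 2 1 2 1 2 1 0 1 0 1 0]
  -> pairs=20 depth=2 groups=3 -> yes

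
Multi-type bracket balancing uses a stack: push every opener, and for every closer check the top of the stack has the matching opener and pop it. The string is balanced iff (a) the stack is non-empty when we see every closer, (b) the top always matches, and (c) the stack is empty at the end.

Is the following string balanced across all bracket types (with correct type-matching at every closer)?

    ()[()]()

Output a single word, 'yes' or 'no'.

pos 0: push '('; stack = (
pos 1: ')' matches '('; pop; stack = (empty)
pos 2: push '['; stack = [
pos 3: push '('; stack = [(
pos 4: ')' matches '('; pop; stack = [
pos 5: ']' matches '['; pop; stack = (empty)
pos 6: push '('; stack = (
pos 7: ')' matches '('; pop; stack = (empty)
end: stack empty → VALID
Verdict: properly nested → yes

Answer: yes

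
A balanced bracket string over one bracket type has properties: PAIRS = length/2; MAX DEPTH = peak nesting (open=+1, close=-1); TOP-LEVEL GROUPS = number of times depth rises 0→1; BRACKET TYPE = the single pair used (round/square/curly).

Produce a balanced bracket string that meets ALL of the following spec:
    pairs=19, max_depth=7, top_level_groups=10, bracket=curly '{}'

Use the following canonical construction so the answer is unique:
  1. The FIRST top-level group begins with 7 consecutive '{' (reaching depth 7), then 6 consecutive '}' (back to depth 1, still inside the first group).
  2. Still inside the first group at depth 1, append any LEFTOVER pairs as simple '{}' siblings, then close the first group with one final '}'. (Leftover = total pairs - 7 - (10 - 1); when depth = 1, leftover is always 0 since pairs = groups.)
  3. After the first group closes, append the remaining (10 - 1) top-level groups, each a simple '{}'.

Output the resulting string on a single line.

Spec: pairs=19 depth=7 groups=10
Leftover pairs = 19 - 7 - (10-1) = 3
First group: deep chain of depth 7 + 3 sibling pairs
Remaining 9 groups: simple '{}' each

Answer: {{{{{{{}}}}}}{}{}{}}{}{}{}{}{}{}{}{}{}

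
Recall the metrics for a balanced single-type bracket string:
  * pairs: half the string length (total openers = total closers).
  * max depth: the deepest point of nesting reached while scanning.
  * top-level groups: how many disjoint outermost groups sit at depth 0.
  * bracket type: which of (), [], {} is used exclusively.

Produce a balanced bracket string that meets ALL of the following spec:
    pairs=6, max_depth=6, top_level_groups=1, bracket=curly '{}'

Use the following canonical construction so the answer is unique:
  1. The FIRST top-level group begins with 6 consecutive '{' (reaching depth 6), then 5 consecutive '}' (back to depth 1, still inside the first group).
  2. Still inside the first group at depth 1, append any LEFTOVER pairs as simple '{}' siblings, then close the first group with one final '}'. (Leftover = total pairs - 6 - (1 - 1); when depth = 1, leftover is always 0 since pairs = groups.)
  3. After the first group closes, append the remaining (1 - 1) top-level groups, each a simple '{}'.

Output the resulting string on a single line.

Answer: {{{{{{}}}}}}

Derivation:
Spec: pairs=6 depth=6 groups=1
Leftover pairs = 6 - 6 - (1-1) = 0
First group: deep chain of depth 6 + 0 sibling pairs
Remaining 0 groups: simple '{}' each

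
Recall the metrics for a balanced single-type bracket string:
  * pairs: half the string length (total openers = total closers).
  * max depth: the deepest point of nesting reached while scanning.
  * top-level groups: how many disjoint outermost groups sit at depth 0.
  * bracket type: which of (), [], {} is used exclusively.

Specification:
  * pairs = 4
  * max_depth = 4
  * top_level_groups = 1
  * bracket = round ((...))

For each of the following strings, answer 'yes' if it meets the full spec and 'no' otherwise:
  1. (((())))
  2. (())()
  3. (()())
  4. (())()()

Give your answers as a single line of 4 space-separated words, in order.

Answer: yes no no no

Derivation:
String 1 '(((())))': depth seq [1 2 3 4 3 2 1 0]
  -> pairs=4 depth=4 groups=1 -> yes
String 2 '(())()': depth seq [1 2 1 0 1 0]
  -> pairs=3 depth=2 groups=2 -> no
String 3 '(()())': depth seq [1 2 1 2 1 0]
  -> pairs=3 depth=2 groups=1 -> no
String 4 '(())()()': depth seq [1 2 1 0 1 0 1 0]
  -> pairs=4 depth=2 groups=3 -> no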